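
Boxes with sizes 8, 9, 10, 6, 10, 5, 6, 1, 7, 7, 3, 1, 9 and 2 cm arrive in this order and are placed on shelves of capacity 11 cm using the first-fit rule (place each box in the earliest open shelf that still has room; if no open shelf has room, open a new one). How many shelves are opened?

  8 → shelf 1 (new)  [load 8/11]
  9 → shelf 2 (new)  [load 9/11]
  10 → shelf 3 (new)  [load 10/11]
  6 → shelf 4 (new)  [load 6/11]
  10 → shelf 5 (new)  [load 10/11]
  5 → shelf 4  [load 11/11]
  6 → shelf 6 (new)  [load 6/11]
  1 → shelf 1  [load 9/11]
  7 → shelf 7 (new)  [load 7/11]
  7 → shelf 8 (new)  [load 7/11]
  3 → shelf 6  [load 9/11]
  1 → shelf 1  [load 10/11]
  9 → shelf 9 (new)  [load 9/11]
  2 → shelf 2  [load 11/11]
9 shelves opened.

9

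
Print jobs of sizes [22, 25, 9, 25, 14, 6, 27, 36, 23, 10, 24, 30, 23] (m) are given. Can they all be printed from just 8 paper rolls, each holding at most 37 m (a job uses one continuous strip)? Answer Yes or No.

Total = 274 m; ⌈274/37⌉ = 8.
9 print jobs each exceed half the capacity and cannot share a roll, forcing at least 9 paper rolls.
At least 9 paper rolls are required, but only 8 are allowed.

No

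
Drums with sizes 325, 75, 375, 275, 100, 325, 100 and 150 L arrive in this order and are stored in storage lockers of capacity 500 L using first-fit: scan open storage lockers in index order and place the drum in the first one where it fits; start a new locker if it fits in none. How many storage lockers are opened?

4

  325 → locker 1 (new)  [load 325/500]
  75 → locker 1  [load 400/500]
  375 → locker 2 (new)  [load 375/500]
  275 → locker 3 (new)  [load 275/500]
  100 → locker 1  [load 500/500]
  325 → locker 4 (new)  [load 325/500]
  100 → locker 2  [load 475/500]
  150 → locker 3  [load 425/500]
4 storage lockers opened.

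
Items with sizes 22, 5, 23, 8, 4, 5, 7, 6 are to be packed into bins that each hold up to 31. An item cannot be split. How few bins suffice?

3

Total = 23 + 22 + 8 + 7 + 6 + 5 + 5 + 4 = 80.
Lower bound: ⌈80/31⌉ = 3 bins.
A packing using 3 bins:
  bin 1: 23 + 8 = 31
  bin 2: 22 + 7 = 29
  bin 3: 6 + 5 + 5 + 4 = 20
This matches the lower bound, so 3 is optimal.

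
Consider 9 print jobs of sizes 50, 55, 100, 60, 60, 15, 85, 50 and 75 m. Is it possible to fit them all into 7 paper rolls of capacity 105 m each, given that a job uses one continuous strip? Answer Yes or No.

Yes

A valid assignment using 7 paper rolls:
  roll 1: 100 = 100
  roll 2: 85 + 15 = 100
  roll 3: 75 = 75
  roll 4: 60 = 60
  roll 5: 60 = 60
  roll 6: 55 + 50 = 105
  roll 7: 50 = 50
Every load is within 105 m, so 7 paper rolls suffice.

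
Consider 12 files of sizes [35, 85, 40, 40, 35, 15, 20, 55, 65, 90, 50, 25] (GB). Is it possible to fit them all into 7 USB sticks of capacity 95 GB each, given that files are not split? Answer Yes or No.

A valid assignment using 7 USB sticks:
  USB stick 1: 90 = 90
  USB stick 2: 85 = 85
  USB stick 3: 65 + 25 = 90
  USB stick 4: 55 + 40 = 95
  USB stick 5: 50 + 40 = 90
  USB stick 6: 35 + 35 + 20 = 90
  USB stick 7: 15 = 15
Every load is within 95 GB, so 7 USB sticks suffice.

Yes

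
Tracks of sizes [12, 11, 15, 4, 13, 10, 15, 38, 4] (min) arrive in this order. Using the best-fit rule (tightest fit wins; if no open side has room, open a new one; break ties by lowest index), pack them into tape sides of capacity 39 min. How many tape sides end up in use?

  12 → side 1 (new)  [load 12/39]
  11 → side 1  [load 23/39]
  15 → side 1  [load 38/39]
  4 → side 2 (new)  [load 4/39]
  13 → side 2  [load 17/39]
  10 → side 2  [load 27/39]
  15 → side 3 (new)  [load 15/39]
  38 → side 4 (new)  [load 38/39]
  4 → side 2  [load 31/39]
4 tape sides opened.

4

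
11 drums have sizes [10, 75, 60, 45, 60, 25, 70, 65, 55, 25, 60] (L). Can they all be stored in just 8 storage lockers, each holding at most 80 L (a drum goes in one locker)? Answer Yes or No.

A valid assignment using 8 storage lockers:
  locker 1: 75 = 75
  locker 2: 70 + 10 = 80
  locker 3: 65 = 65
  locker 4: 60 = 60
  locker 5: 60 = 60
  locker 6: 60 = 60
  locker 7: 55 + 25 = 80
  locker 8: 45 + 25 = 70
Every load is within 80 L, so 8 storage lockers suffice.

Yes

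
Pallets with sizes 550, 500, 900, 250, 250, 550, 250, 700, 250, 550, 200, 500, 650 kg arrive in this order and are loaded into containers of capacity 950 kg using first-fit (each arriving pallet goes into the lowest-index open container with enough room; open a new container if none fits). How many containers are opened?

  550 → container 1 (new)  [load 550/950]
  500 → container 2 (new)  [load 500/950]
  900 → container 3 (new)  [load 900/950]
  250 → container 1  [load 800/950]
  250 → container 2  [load 750/950]
  550 → container 4 (new)  [load 550/950]
  250 → container 4  [load 800/950]
  700 → container 5 (new)  [load 700/950]
  250 → container 5  [load 950/950]
  550 → container 6 (new)  [load 550/950]
  200 → container 2  [load 950/950]
  500 → container 7 (new)  [load 500/950]
  650 → container 8 (new)  [load 650/950]
8 containers opened.

8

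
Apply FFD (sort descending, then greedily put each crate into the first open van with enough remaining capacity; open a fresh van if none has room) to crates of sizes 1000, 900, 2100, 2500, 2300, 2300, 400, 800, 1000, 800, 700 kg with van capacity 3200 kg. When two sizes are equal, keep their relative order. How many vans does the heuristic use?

5

Sorted descending: 2500, 2300, 2300, 2100, 1000, 1000, 900, 800, 800, 700, 400.
  2500 → van 1 (new)  [load 2500/3200]
  2300 → van 2 (new)  [load 2300/3200]
  2300 → van 3 (new)  [load 2300/3200]
  2100 → van 4 (new)  [load 2100/3200]
  1000 → van 4  [load 3100/3200]
  1000 → van 5 (new)  [load 1000/3200]
  900 → van 2  [load 3200/3200]
  800 → van 3  [load 3100/3200]
  800 → van 5  [load 1800/3200]
  700 → van 1  [load 3200/3200]
  400 → van 5  [load 2200/3200]
5 vans opened.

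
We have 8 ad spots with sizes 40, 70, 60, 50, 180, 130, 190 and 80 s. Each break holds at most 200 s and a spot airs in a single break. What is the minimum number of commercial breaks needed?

Total = 190 + 180 + 130 + 80 + 70 + 60 + 50 + 40 = 800 s.
Lower bound: ⌈800/200⌉ = 4 commercial breaks.
A packing using 5 commercial breaks:
  break 1: 190 = 190
  break 2: 180 = 180
  break 3: 130 + 70 = 200
  break 4: 80 + 60 + 50 = 190
  break 5: 40 = 40
No arrangement into 4 commercial breaks stays within capacity, so 5 is optimal.

5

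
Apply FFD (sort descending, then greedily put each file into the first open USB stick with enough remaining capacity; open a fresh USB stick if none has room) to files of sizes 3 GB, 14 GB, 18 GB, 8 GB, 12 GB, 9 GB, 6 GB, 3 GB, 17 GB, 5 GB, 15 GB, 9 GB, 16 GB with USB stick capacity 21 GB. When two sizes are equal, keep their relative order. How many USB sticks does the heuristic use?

Sorted descending: 18, 17, 16, 15, 14, 12, 9, 9, 8, 6, 5, 3, 3.
  18 → USB stick 1 (new)  [load 18/21]
  17 → USB stick 2 (new)  [load 17/21]
  16 → USB stick 3 (new)  [load 16/21]
  15 → USB stick 4 (new)  [load 15/21]
  14 → USB stick 5 (new)  [load 14/21]
  12 → USB stick 6 (new)  [load 12/21]
  9 → USB stick 6  [load 21/21]
  9 → USB stick 7 (new)  [load 9/21]
  8 → USB stick 7  [load 17/21]
  6 → USB stick 4  [load 21/21]
  5 → USB stick 3  [load 21/21]
  3 → USB stick 1  [load 21/21]
  3 → USB stick 2  [load 20/21]
7 USB sticks opened.

7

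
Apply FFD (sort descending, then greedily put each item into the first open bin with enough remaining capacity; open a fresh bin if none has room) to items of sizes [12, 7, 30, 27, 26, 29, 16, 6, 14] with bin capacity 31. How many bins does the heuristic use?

Sorted descending: 30, 29, 27, 26, 16, 14, 12, 7, 6.
  30 → bin 1 (new)  [load 30/31]
  29 → bin 2 (new)  [load 29/31]
  27 → bin 3 (new)  [load 27/31]
  26 → bin 4 (new)  [load 26/31]
  16 → bin 5 (new)  [load 16/31]
  14 → bin 5  [load 30/31]
  12 → bin 6 (new)  [load 12/31]
  7 → bin 6  [load 19/31]
  6 → bin 6  [load 25/31]
6 bins opened.

6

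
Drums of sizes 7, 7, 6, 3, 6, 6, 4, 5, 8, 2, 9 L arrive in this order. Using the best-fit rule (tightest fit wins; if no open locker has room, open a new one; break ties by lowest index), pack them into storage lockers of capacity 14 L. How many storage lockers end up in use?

  7 → locker 1 (new)  [load 7/14]
  7 → locker 1  [load 14/14]
  6 → locker 2 (new)  [load 6/14]
  3 → locker 2  [load 9/14]
  6 → locker 3 (new)  [load 6/14]
  6 → locker 3  [load 12/14]
  4 → locker 2  [load 13/14]
  5 → locker 4 (new)  [load 5/14]
  8 → locker 4  [load 13/14]
  2 → locker 3  [load 14/14]
  9 → locker 5 (new)  [load 9/14]
5 storage lockers opened.

5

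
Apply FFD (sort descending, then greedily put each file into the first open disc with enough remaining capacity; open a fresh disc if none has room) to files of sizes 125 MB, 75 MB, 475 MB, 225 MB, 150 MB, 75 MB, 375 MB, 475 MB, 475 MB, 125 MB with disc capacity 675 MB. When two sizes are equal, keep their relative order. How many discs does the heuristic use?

4

Sorted descending: 475, 475, 475, 375, 225, 150, 125, 125, 75, 75.
  475 → disc 1 (new)  [load 475/675]
  475 → disc 2 (new)  [load 475/675]
  475 → disc 3 (new)  [load 475/675]
  375 → disc 4 (new)  [load 375/675]
  225 → disc 4  [load 600/675]
  150 → disc 1  [load 625/675]
  125 → disc 2  [load 600/675]
  125 → disc 3  [load 600/675]
  75 → disc 2  [load 675/675]
  75 → disc 3  [load 675/675]
4 discs opened.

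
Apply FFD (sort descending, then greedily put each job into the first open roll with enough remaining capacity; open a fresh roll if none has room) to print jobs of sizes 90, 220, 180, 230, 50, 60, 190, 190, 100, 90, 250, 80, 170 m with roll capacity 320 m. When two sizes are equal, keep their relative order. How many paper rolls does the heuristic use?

Sorted descending: 250, 230, 220, 190, 190, 180, 170, 100, 90, 90, 80, 60, 50.
  250 → roll 1 (new)  [load 250/320]
  230 → roll 2 (new)  [load 230/320]
  220 → roll 3 (new)  [load 220/320]
  190 → roll 4 (new)  [load 190/320]
  190 → roll 5 (new)  [load 190/320]
  180 → roll 6 (new)  [load 180/320]
  170 → roll 7 (new)  [load 170/320]
  100 → roll 3  [load 320/320]
  90 → roll 2  [load 320/320]
  90 → roll 4  [load 280/320]
  80 → roll 5  [load 270/320]
  60 → roll 1  [load 310/320]
  50 → roll 5  [load 320/320]
7 paper rolls opened.

7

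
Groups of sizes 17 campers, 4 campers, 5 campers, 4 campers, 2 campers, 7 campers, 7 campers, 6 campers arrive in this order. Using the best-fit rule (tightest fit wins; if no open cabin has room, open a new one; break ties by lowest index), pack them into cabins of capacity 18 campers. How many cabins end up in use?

4

  17 → cabin 1 (new)  [load 17/18]
  4 → cabin 2 (new)  [load 4/18]
  5 → cabin 2  [load 9/18]
  4 → cabin 2  [load 13/18]
  2 → cabin 2  [load 15/18]
  7 → cabin 3 (new)  [load 7/18]
  7 → cabin 3  [load 14/18]
  6 → cabin 4 (new)  [load 6/18]
4 cabins opened.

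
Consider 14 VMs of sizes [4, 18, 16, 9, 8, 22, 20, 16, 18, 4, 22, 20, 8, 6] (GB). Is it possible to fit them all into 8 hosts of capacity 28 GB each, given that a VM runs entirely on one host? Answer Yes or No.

A valid assignment using 8 hosts:
  host 1: 22 + 6 = 28
  host 2: 22 + 4 = 26
  host 3: 20 + 8 = 28
  host 4: 20 + 8 = 28
  host 5: 18 + 9 = 27
  host 6: 18 + 4 = 22
  host 7: 16 = 16
  host 8: 16 = 16
Every load is within 28 GB, so 8 hosts suffice.

Yes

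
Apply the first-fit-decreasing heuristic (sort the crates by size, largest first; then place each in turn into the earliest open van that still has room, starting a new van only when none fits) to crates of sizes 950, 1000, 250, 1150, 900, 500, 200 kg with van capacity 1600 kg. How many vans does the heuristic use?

Sorted descending: 1150, 1000, 950, 900, 500, 250, 200.
  1150 → van 1 (new)  [load 1150/1600]
  1000 → van 2 (new)  [load 1000/1600]
  950 → van 3 (new)  [load 950/1600]
  900 → van 4 (new)  [load 900/1600]
  500 → van 2  [load 1500/1600]
  250 → van 1  [load 1400/1600]
  200 → van 1  [load 1600/1600]
4 vans opened.

4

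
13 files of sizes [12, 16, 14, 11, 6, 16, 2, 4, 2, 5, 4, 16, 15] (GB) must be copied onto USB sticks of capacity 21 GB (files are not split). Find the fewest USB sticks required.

Total = 16 + 16 + 16 + 15 + 14 + 12 + 11 + 6 + 5 + 4 + 4 + 2 + 2 = 123 GB.
Lower bound: ⌈123/21⌉ = 6 USB sticks.
Also, 7 files each exceed 21/2 GB, and no two of those can share a USB stick, so at least 7 USB sticks are needed.
A packing using 7 USB sticks:
  USB stick 1: 16 + 5 = 21
  USB stick 2: 16 + 4 = 20
  USB stick 3: 16 + 4 = 20
  USB stick 4: 15 + 6 = 21
  USB stick 5: 14 + 2 + 2 = 18
  USB stick 6: 12 = 12
  USB stick 7: 11 = 11
This matches the lower bound, so 7 is optimal.

7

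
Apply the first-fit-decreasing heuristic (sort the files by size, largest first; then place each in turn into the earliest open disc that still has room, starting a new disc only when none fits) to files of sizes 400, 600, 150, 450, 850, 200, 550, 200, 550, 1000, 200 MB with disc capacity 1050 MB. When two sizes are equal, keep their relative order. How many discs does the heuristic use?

Sorted descending: 1000, 850, 600, 550, 550, 450, 400, 200, 200, 200, 150.
  1000 → disc 1 (new)  [load 1000/1050]
  850 → disc 2 (new)  [load 850/1050]
  600 → disc 3 (new)  [load 600/1050]
  550 → disc 4 (new)  [load 550/1050]
  550 → disc 5 (new)  [load 550/1050]
  450 → disc 3  [load 1050/1050]
  400 → disc 4  [load 950/1050]
  200 → disc 2  [load 1050/1050]
  200 → disc 5  [load 750/1050]
  200 → disc 5  [load 950/1050]
  150 → disc 6 (new)  [load 150/1050]
6 discs opened.

6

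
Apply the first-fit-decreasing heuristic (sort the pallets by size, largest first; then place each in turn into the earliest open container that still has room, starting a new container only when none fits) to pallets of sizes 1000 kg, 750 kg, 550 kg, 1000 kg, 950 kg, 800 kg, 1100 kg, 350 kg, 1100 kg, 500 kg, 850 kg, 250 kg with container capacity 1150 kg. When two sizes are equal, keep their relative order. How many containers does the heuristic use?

9

Sorted descending: 1100, 1100, 1000, 1000, 950, 850, 800, 750, 550, 500, 350, 250.
  1100 → container 1 (new)  [load 1100/1150]
  1100 → container 2 (new)  [load 1100/1150]
  1000 → container 3 (new)  [load 1000/1150]
  1000 → container 4 (new)  [load 1000/1150]
  950 → container 5 (new)  [load 950/1150]
  850 → container 6 (new)  [load 850/1150]
  800 → container 7 (new)  [load 800/1150]
  750 → container 8 (new)  [load 750/1150]
  550 → container 9 (new)  [load 550/1150]
  500 → container 9  [load 1050/1150]
  350 → container 7  [load 1150/1150]
  250 → container 6  [load 1100/1150]
9 containers opened.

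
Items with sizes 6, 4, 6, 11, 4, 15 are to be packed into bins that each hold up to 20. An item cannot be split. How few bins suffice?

3

Total = 15 + 11 + 6 + 6 + 4 + 4 = 46.
Lower bound: ⌈46/20⌉ = 3 bins.
A packing using 3 bins:
  bin 1: 15 + 4 = 19
  bin 2: 11 + 6 = 17
  bin 3: 6 + 4 = 10
This matches the lower bound, so 3 is optimal.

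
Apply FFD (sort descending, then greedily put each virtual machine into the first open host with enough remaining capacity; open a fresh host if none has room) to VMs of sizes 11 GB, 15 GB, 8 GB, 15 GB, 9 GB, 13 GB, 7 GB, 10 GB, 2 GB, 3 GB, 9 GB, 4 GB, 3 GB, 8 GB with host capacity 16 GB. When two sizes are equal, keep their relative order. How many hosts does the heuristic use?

8

Sorted descending: 15, 15, 13, 11, 10, 9, 9, 8, 8, 7, 4, 3, 3, 2.
  15 → host 1 (new)  [load 15/16]
  15 → host 2 (new)  [load 15/16]
  13 → host 3 (new)  [load 13/16]
  11 → host 4 (new)  [load 11/16]
  10 → host 5 (new)  [load 10/16]
  9 → host 6 (new)  [load 9/16]
  9 → host 7 (new)  [load 9/16]
  8 → host 8 (new)  [load 8/16]
  8 → host 8  [load 16/16]
  7 → host 6  [load 16/16]
  4 → host 4  [load 15/16]
  3 → host 3  [load 16/16]
  3 → host 5  [load 13/16]
  2 → host 5  [load 15/16]
8 hosts opened.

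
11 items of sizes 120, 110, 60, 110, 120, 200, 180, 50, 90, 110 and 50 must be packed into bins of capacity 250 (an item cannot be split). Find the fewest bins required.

Total = 200 + 180 + 120 + 120 + 110 + 110 + 110 + 90 + 60 + 50 + 50 = 1200.
Lower bound: ⌈1200/250⌉ = 5 bins.
A packing using 5 bins:
  bin 1: 200 + 50 = 250
  bin 2: 180 + 60 = 240
  bin 3: 120 + 120 = 240
  bin 4: 110 + 110 = 220
  bin 5: 110 + 90 + 50 = 250
This matches the lower bound, so 5 is optimal.

5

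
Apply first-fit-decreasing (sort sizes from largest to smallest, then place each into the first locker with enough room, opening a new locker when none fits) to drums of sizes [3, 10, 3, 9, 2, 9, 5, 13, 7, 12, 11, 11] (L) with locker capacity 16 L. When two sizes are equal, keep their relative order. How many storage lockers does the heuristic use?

Sorted descending: 13, 12, 11, 11, 10, 9, 9, 7, 5, 3, 3, 2.
  13 → locker 1 (new)  [load 13/16]
  12 → locker 2 (new)  [load 12/16]
  11 → locker 3 (new)  [load 11/16]
  11 → locker 4 (new)  [load 11/16]
  10 → locker 5 (new)  [load 10/16]
  9 → locker 6 (new)  [load 9/16]
  9 → locker 7 (new)  [load 9/16]
  7 → locker 6  [load 16/16]
  5 → locker 3  [load 16/16]
  3 → locker 1  [load 16/16]
  3 → locker 2  [load 15/16]
  2 → locker 4  [load 13/16]
7 storage lockers opened.

7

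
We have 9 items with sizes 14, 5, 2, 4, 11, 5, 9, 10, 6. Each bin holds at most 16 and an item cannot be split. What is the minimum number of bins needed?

Total = 14 + 11 + 10 + 9 + 6 + 5 + 5 + 4 + 2 = 66.
Lower bound: ⌈66/16⌉ = 5 bins.
A packing using 5 bins:
  bin 1: 14 + 2 = 16
  bin 2: 11 + 5 = 16
  bin 3: 10 + 6 = 16
  bin 4: 9 + 5 = 14
  bin 5: 4 = 4
This matches the lower bound, so 5 is optimal.

5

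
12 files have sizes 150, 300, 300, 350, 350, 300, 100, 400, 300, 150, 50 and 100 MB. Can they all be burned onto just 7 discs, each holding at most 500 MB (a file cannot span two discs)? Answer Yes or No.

A valid assignment using 7 discs:
  disc 1: 400 + 100 = 500
  disc 2: 350 + 150 = 500
  disc 3: 350 + 150 = 500
  disc 4: 300 + 100 + 50 = 450
  disc 5: 300 = 300
  disc 6: 300 = 300
  disc 7: 300 = 300
Every load is within 500 MB, so 7 discs suffice.

Yes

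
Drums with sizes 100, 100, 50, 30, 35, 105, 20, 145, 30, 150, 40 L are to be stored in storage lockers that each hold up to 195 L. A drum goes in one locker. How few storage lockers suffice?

Total = 150 + 145 + 105 + 100 + 100 + 50 + 40 + 35 + 30 + 30 + 20 = 805 L.
Lower bound: ⌈805/195⌉ = 5 storage lockers.
A packing using 5 storage lockers:
  locker 1: 150 + 40 = 190
  locker 2: 145 + 50 = 195
  locker 3: 105 + 35 + 30 + 20 = 190
  locker 4: 100 + 30 = 130
  locker 5: 100 = 100
This matches the lower bound, so 5 is optimal.

5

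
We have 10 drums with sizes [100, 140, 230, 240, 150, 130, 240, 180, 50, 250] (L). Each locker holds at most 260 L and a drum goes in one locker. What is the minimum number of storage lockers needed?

8

Total = 250 + 240 + 240 + 230 + 180 + 150 + 140 + 130 + 100 + 50 = 1710 L.
Lower bound: ⌈1710/260⌉ = 7 storage lockers.
A packing using 8 storage lockers:
  locker 1: 250 = 250
  locker 2: 240 = 240
  locker 3: 240 = 240
  locker 4: 230 = 230
  locker 5: 180 + 50 = 230
  locker 6: 150 + 100 = 250
  locker 7: 140 = 140
  locker 8: 130 = 130
No arrangement into 7 storage lockers stays within capacity, so 8 is optimal.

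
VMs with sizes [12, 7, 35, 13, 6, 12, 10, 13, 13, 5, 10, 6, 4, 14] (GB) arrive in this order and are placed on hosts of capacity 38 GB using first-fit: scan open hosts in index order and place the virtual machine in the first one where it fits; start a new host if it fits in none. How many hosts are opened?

5

  12 → host 1 (new)  [load 12/38]
  7 → host 1  [load 19/38]
  35 → host 2 (new)  [load 35/38]
  13 → host 1  [load 32/38]
  6 → host 1  [load 38/38]
  12 → host 3 (new)  [load 12/38]
  10 → host 3  [load 22/38]
  13 → host 3  [load 35/38]
  13 → host 4 (new)  [load 13/38]
  5 → host 4  [load 18/38]
  10 → host 4  [load 28/38]
  6 → host 4  [load 34/38]
  4 → host 4  [load 38/38]
  14 → host 5 (new)  [load 14/38]
5 hosts opened.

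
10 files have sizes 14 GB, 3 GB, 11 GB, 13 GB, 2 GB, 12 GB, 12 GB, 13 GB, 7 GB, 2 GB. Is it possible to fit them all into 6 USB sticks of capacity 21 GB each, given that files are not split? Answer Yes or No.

A valid assignment using 6 USB sticks:
  USB stick 1: 14 + 7 = 21
  USB stick 2: 13 + 3 + 2 + 2 = 20
  USB stick 3: 13 = 13
  USB stick 4: 12 = 12
  USB stick 5: 12 = 12
  USB stick 6: 11 = 11
Every load is within 21 GB, so 6 USB sticks suffice.

Yes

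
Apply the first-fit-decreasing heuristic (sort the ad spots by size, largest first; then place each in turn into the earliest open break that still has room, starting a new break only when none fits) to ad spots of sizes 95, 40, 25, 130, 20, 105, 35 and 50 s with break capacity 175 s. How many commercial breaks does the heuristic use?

Sorted descending: 130, 105, 95, 50, 40, 35, 25, 20.
  130 → break 1 (new)  [load 130/175]
  105 → break 2 (new)  [load 105/175]
  95 → break 3 (new)  [load 95/175]
  50 → break 2  [load 155/175]
  40 → break 1  [load 170/175]
  35 → break 3  [load 130/175]
  25 → break 3  [load 155/175]
  20 → break 2  [load 175/175]
3 commercial breaks opened.

3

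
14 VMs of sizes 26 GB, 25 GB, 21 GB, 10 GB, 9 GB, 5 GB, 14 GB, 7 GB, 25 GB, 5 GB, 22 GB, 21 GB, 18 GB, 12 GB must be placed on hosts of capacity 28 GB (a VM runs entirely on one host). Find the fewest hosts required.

9

Total = 26 + 25 + 25 + 22 + 21 + 21 + 18 + 14 + 12 + 10 + 9 + 7 + 5 + 5 = 220 GB.
Lower bound: ⌈220/28⌉ = 8 hosts.
A packing using 9 hosts:
  host 1: 26 = 26
  host 2: 25 = 25
  host 3: 25 = 25
  host 4: 22 + 5 = 27
  host 5: 21 + 7 = 28
  host 6: 21 + 5 = 26
  host 7: 18 + 10 = 28
  host 8: 14 + 12 = 26
  host 9: 9 = 9
No arrangement into 8 hosts stays within capacity, so 9 is optimal.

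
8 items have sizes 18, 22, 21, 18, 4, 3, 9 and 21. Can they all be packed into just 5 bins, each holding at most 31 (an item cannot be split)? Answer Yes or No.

Yes

A valid assignment using 5 bins:
  bin 1: 22 + 9 = 31
  bin 2: 21 + 4 + 3 = 28
  bin 3: 21 = 21
  bin 4: 18 = 18
  bin 5: 18 = 18
Every load is within 31, so 5 bins suffice.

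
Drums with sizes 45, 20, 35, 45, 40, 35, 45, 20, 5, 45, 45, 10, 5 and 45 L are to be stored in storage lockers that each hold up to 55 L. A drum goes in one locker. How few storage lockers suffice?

Total = 45 + 45 + 45 + 45 + 45 + 45 + 40 + 35 + 35 + 20 + 20 + 10 + 5 + 5 = 440 L.
Lower bound: ⌈440/55⌉ = 8 storage lockers.
Also, 9 drums each exceed 55/2 L, and no two of those can share a locker, so at least 9 storage lockers are needed.
A packing using 9 storage lockers:
  locker 1: 45 + 10 = 55
  locker 2: 45 + 5 + 5 = 55
  locker 3: 45 = 45
  locker 4: 45 = 45
  locker 5: 45 = 45
  locker 6: 45 = 45
  locker 7: 40 = 40
  locker 8: 35 + 20 = 55
  locker 9: 35 + 20 = 55
This matches the lower bound, so 9 is optimal.

9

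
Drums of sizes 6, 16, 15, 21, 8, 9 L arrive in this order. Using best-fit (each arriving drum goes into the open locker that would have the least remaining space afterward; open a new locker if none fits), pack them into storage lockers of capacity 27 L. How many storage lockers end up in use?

4

  6 → locker 1 (new)  [load 6/27]
  16 → locker 1  [load 22/27]
  15 → locker 2 (new)  [load 15/27]
  21 → locker 3 (new)  [load 21/27]
  8 → locker 2  [load 23/27]
  9 → locker 4 (new)  [load 9/27]
4 storage lockers opened.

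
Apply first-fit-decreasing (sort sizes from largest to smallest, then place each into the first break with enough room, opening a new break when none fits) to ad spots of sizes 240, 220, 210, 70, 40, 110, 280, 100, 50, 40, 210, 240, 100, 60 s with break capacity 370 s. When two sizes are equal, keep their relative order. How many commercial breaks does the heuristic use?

Sorted descending: 280, 240, 240, 220, 210, 210, 110, 100, 100, 70, 60, 50, 40, 40.
  280 → break 1 (new)  [load 280/370]
  240 → break 2 (new)  [load 240/370]
  240 → break 3 (new)  [load 240/370]
  220 → break 4 (new)  [load 220/370]
  210 → break 5 (new)  [load 210/370]
  210 → break 6 (new)  [load 210/370]
  110 → break 2  [load 350/370]
  100 → break 3  [load 340/370]
  100 → break 4  [load 320/370]
  70 → break 1  [load 350/370]
  60 → break 5  [load 270/370]
  50 → break 4  [load 370/370]
  40 → break 5  [load 310/370]
  40 → break 5  [load 350/370]
6 commercial breaks opened.

6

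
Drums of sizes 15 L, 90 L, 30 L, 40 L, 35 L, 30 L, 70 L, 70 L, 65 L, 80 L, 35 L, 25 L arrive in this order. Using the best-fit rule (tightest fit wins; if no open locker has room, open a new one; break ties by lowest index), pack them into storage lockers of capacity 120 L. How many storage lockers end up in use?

6

  15 → locker 1 (new)  [load 15/120]
  90 → locker 1  [load 105/120]
  30 → locker 2 (new)  [load 30/120]
  40 → locker 2  [load 70/120]
  35 → locker 2  [load 105/120]
  30 → locker 3 (new)  [load 30/120]
  70 → locker 3  [load 100/120]
  70 → locker 4 (new)  [load 70/120]
  65 → locker 5 (new)  [load 65/120]
  80 → locker 6 (new)  [load 80/120]
  35 → locker 6  [load 115/120]
  25 → locker 4  [load 95/120]
6 storage lockers opened.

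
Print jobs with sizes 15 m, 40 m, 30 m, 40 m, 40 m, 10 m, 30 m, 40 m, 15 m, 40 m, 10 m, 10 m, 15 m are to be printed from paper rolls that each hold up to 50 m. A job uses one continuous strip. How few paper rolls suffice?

Total = 40 + 40 + 40 + 40 + 40 + 30 + 30 + 15 + 15 + 15 + 10 + 10 + 10 = 335 m.
Lower bound: ⌈335/50⌉ = 7 paper rolls.
A packing using 8 paper rolls:
  roll 1: 40 + 10 = 50
  roll 2: 40 + 10 = 50
  roll 3: 40 + 10 = 50
  roll 4: 40 = 40
  roll 5: 40 = 40
  roll 6: 30 + 15 = 45
  roll 7: 30 + 15 = 45
  roll 8: 15 = 15
No arrangement into 7 paper rolls stays within capacity, so 8 is optimal.

8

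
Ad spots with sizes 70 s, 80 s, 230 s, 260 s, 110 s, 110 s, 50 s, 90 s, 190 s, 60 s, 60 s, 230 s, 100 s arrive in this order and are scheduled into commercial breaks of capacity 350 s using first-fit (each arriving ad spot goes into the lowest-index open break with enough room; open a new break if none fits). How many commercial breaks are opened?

  70 → break 1 (new)  [load 70/350]
  80 → break 1  [load 150/350]
  230 → break 2 (new)  [load 230/350]
  260 → break 3 (new)  [load 260/350]
  110 → break 1  [load 260/350]
  110 → break 2  [load 340/350]
  50 → break 1  [load 310/350]
  90 → break 3  [load 350/350]
  190 → break 4 (new)  [load 190/350]
  60 → break 4  [load 250/350]
  60 → break 4  [load 310/350]
  230 → break 5 (new)  [load 230/350]
  100 → break 5  [load 330/350]
5 commercial breaks opened.

5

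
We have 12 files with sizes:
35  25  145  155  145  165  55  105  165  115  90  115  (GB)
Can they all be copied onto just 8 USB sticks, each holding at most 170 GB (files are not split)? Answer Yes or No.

Total = 1315 GB; ⌈1315/170⌉ = 8.
9 files each exceed half the capacity and cannot share a USB stick, forcing at least 9 USB sticks.
At least 9 USB sticks are required, but only 8 are allowed.

No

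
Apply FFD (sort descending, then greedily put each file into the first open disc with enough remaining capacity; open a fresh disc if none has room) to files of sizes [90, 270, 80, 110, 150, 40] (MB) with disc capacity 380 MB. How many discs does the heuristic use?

Sorted descending: 270, 150, 110, 90, 80, 40.
  270 → disc 1 (new)  [load 270/380]
  150 → disc 2 (new)  [load 150/380]
  110 → disc 1  [load 380/380]
  90 → disc 2  [load 240/380]
  80 → disc 2  [load 320/380]
  40 → disc 2  [load 360/380]
2 discs opened.

2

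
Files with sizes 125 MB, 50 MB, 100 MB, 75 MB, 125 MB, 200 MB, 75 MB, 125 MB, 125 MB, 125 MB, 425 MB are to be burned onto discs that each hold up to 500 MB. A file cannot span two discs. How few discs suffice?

4

Total = 425 + 200 + 125 + 125 + 125 + 125 + 125 + 100 + 75 + 75 + 50 = 1550 MB.
Lower bound: ⌈1550/500⌉ = 4 discs.
A packing using 4 discs:
  disc 1: 425 + 75 = 500
  disc 2: 200 + 125 + 125 + 50 = 500
  disc 3: 125 + 125 + 125 + 100 = 475
  disc 4: 75 = 75
This matches the lower bound, so 4 is optimal.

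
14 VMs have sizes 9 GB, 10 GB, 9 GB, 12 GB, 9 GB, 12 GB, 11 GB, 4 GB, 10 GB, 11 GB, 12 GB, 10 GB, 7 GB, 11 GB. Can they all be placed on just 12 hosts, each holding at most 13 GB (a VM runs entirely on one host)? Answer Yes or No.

No

Total = 137 GB; ⌈137/13⌉ = 11.
13 VMs each exceed half the capacity and cannot share a host, forcing at least 13 hosts.
At least 13 hosts are required, but only 12 are allowed.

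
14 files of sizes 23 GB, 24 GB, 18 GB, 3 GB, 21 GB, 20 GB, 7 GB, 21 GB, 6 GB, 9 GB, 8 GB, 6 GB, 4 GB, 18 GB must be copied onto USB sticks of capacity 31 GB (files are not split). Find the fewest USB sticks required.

Total = 24 + 23 + 21 + 21 + 20 + 18 + 18 + 9 + 8 + 7 + 6 + 6 + 4 + 3 = 188 GB.
Lower bound: ⌈188/31⌉ = 7 USB sticks.
A packing using 7 USB sticks:
  USB stick 1: 24 + 7 = 31
  USB stick 2: 23 + 8 = 31
  USB stick 3: 21 + 9 = 30
  USB stick 4: 21 + 6 + 4 = 31
  USB stick 5: 20 + 6 + 3 = 29
  USB stick 6: 18 = 18
  USB stick 7: 18 = 18
This matches the lower bound, so 7 is optimal.

7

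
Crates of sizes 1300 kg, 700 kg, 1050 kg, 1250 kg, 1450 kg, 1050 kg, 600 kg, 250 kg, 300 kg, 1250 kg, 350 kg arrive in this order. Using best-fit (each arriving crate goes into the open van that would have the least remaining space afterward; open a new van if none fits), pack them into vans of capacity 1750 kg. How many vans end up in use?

6

  1300 → van 1 (new)  [load 1300/1750]
  700 → van 2 (new)  [load 700/1750]
  1050 → van 2  [load 1750/1750]
  1250 → van 3 (new)  [load 1250/1750]
  1450 → van 4 (new)  [load 1450/1750]
  1050 → van 5 (new)  [load 1050/1750]
  600 → van 5  [load 1650/1750]
  250 → van 4  [load 1700/1750]
  300 → van 1  [load 1600/1750]
  1250 → van 6 (new)  [load 1250/1750]
  350 → van 3  [load 1600/1750]
6 vans opened.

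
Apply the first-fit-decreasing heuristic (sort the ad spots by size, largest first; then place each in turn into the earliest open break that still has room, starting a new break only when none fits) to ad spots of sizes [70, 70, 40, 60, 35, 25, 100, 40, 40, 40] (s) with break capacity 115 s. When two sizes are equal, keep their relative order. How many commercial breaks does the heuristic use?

5

Sorted descending: 100, 70, 70, 60, 40, 40, 40, 40, 35, 25.
  100 → break 1 (new)  [load 100/115]
  70 → break 2 (new)  [load 70/115]
  70 → break 3 (new)  [load 70/115]
  60 → break 4 (new)  [load 60/115]
  40 → break 2  [load 110/115]
  40 → break 3  [load 110/115]
  40 → break 4  [load 100/115]
  40 → break 5 (new)  [load 40/115]
  35 → break 5  [load 75/115]
  25 → break 5  [load 100/115]
5 commercial breaks opened.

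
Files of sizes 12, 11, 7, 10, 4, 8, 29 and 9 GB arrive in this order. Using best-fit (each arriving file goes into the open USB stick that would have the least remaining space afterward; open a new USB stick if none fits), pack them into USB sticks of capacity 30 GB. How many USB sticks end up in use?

4

  12 → USB stick 1 (new)  [load 12/30]
  11 → USB stick 1  [load 23/30]
  7 → USB stick 1  [load 30/30]
  10 → USB stick 2 (new)  [load 10/30]
  4 → USB stick 2  [load 14/30]
  8 → USB stick 2  [load 22/30]
  29 → USB stick 3 (new)  [load 29/30]
  9 → USB stick 4 (new)  [load 9/30]
4 USB sticks opened.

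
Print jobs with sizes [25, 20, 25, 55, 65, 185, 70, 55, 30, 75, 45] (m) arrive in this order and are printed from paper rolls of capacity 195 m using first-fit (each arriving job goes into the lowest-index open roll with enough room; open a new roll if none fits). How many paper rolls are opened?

  25 → roll 1 (new)  [load 25/195]
  20 → roll 1  [load 45/195]
  25 → roll 1  [load 70/195]
  55 → roll 1  [load 125/195]
  65 → roll 1  [load 190/195]
  185 → roll 2 (new)  [load 185/195]
  70 → roll 3 (new)  [load 70/195]
  55 → roll 3  [load 125/195]
  30 → roll 3  [load 155/195]
  75 → roll 4 (new)  [load 75/195]
  45 → roll 4  [load 120/195]
4 paper rolls opened.

4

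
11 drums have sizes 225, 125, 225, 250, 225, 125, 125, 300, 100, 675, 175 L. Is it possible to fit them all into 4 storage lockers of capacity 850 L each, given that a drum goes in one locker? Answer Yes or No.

A valid assignment using 3 storage lockers:
  locker 1: 675 + 175 = 850
  locker 2: 300 + 225 + 225 + 100 = 850
  locker 3: 250 + 225 + 125 + 125 + 125 = 850
That uses only 3 ≤ 4, so 4 storage lockers are enough.

Yes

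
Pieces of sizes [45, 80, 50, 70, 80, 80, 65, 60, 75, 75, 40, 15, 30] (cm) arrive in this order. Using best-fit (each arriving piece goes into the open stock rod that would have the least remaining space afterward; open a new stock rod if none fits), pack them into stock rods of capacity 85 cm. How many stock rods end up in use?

10

  45 → stock rod 1 (new)  [load 45/85]
  80 → stock rod 2 (new)  [load 80/85]
  50 → stock rod 3 (new)  [load 50/85]
  70 → stock rod 4 (new)  [load 70/85]
  80 → stock rod 5 (new)  [load 80/85]
  80 → stock rod 6 (new)  [load 80/85]
  65 → stock rod 7 (new)  [load 65/85]
  60 → stock rod 8 (new)  [load 60/85]
  75 → stock rod 9 (new)  [load 75/85]
  75 → stock rod 10 (new)  [load 75/85]
  40 → stock rod 1  [load 85/85]
  15 → stock rod 4  [load 85/85]
  30 → stock rod 3  [load 80/85]
10 stock rods opened.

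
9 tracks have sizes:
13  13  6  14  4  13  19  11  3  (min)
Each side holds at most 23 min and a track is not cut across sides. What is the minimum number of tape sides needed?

Total = 19 + 14 + 13 + 13 + 13 + 11 + 6 + 4 + 3 = 96 min.
Lower bound: ⌈96/23⌉ = 5 tape sides.
A packing using 6 tape sides:
  side 1: 19 + 4 = 23
  side 2: 14 + 6 + 3 = 23
  side 3: 13 = 13
  side 4: 13 = 13
  side 5: 13 = 13
  side 6: 11 = 11
No arrangement into 5 tape sides stays within capacity, so 6 is optimal.

6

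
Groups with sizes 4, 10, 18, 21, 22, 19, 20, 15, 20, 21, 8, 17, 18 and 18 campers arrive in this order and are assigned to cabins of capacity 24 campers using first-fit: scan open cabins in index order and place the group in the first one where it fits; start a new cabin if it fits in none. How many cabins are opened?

12

  4 → cabin 1 (new)  [load 4/24]
  10 → cabin 1  [load 14/24]
  18 → cabin 2 (new)  [load 18/24]
  21 → cabin 3 (new)  [load 21/24]
  22 → cabin 4 (new)  [load 22/24]
  19 → cabin 5 (new)  [load 19/24]
  20 → cabin 6 (new)  [load 20/24]
  15 → cabin 7 (new)  [load 15/24]
  20 → cabin 8 (new)  [load 20/24]
  21 → cabin 9 (new)  [load 21/24]
  8 → cabin 1  [load 22/24]
  17 → cabin 10 (new)  [load 17/24]
  18 → cabin 11 (new)  [load 18/24]
  18 → cabin 12 (new)  [load 18/24]
12 cabins opened.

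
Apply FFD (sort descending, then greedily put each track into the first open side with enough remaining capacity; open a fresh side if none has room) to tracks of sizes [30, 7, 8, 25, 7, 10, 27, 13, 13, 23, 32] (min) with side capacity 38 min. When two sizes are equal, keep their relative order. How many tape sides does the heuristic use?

6

Sorted descending: 32, 30, 27, 25, 23, 13, 13, 10, 8, 7, 7.
  32 → side 1 (new)  [load 32/38]
  30 → side 2 (new)  [load 30/38]
  27 → side 3 (new)  [load 27/38]
  25 → side 4 (new)  [load 25/38]
  23 → side 5 (new)  [load 23/38]
  13 → side 4  [load 38/38]
  13 → side 5  [load 36/38]
  10 → side 3  [load 37/38]
  8 → side 2  [load 38/38]
  7 → side 6 (new)  [load 7/38]
  7 → side 6  [load 14/38]
6 tape sides opened.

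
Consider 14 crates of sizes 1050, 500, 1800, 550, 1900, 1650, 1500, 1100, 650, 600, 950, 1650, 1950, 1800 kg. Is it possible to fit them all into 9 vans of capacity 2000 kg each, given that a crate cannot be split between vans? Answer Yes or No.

Total = 17650 kg; ⌈17650/2000⌉ = 9.
The bound of 9 does not rule out 9, but exhaustive search shows no assignment into 9 vans of capacity 2000 kg exists — the minimum is 10.

No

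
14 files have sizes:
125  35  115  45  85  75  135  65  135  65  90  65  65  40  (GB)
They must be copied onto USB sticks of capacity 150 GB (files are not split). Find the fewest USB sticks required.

9

Total = 135 + 135 + 125 + 115 + 90 + 85 + 75 + 65 + 65 + 65 + 65 + 45 + 40 + 35 = 1140 GB.
Lower bound: ⌈1140/150⌉ = 8 USB sticks.
A packing using 9 USB sticks:
  USB stick 1: 135 = 135
  USB stick 2: 135 = 135
  USB stick 3: 125 = 125
  USB stick 4: 115 + 35 = 150
  USB stick 5: 90 + 45 = 135
  USB stick 6: 85 + 65 = 150
  USB stick 7: 75 + 65 = 140
  USB stick 8: 65 + 65 = 130
  USB stick 9: 40 = 40
No arrangement into 8 USB sticks stays within capacity, so 9 is optimal.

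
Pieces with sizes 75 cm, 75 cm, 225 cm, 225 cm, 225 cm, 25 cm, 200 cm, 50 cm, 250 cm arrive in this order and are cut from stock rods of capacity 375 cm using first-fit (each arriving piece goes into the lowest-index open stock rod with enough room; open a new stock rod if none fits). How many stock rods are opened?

5

  75 → stock rod 1 (new)  [load 75/375]
  75 → stock rod 1  [load 150/375]
  225 → stock rod 1  [load 375/375]
  225 → stock rod 2 (new)  [load 225/375]
  225 → stock rod 3 (new)  [load 225/375]
  25 → stock rod 2  [load 250/375]
  200 → stock rod 4 (new)  [load 200/375]
  50 → stock rod 2  [load 300/375]
  250 → stock rod 5 (new)  [load 250/375]
5 stock rods opened.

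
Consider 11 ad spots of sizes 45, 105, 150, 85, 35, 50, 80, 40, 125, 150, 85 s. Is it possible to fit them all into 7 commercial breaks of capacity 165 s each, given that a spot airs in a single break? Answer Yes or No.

Yes

A valid assignment using 6 commercial breaks:
  break 1: 150 = 150
  break 2: 150 = 150
  break 3: 125 + 40 = 165
  break 4: 105 + 50 = 155
  break 5: 85 + 80 = 165
  break 6: 85 + 45 + 35 = 165
That uses only 6 ≤ 7, so 7 commercial breaks are enough.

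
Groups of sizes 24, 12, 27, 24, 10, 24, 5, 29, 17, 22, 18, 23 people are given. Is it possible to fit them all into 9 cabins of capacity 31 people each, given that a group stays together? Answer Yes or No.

Yes

A valid assignment using 9 cabins:
  cabin 1: 29 = 29
  cabin 2: 27 = 27
  cabin 3: 24 + 5 = 29
  cabin 4: 24 = 24
  cabin 5: 24 = 24
  cabin 6: 23 = 23
  cabin 7: 22 = 22
  cabin 8: 18 + 12 = 30
  cabin 9: 17 + 10 = 27
Every load is within 31 people, so 9 cabins suffice.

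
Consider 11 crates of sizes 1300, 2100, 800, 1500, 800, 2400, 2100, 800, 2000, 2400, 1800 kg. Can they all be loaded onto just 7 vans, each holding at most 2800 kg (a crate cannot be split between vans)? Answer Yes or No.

Total = 18000 kg; ⌈18000/2800⌉ = 7.
The bound of 7 does not rule out 7, but exhaustive search shows no assignment into 7 vans of capacity 2800 kg exists — the minimum is 8.

No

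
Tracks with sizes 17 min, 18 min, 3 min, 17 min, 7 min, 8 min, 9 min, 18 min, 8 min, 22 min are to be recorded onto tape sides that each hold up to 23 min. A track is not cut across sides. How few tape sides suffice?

Total = 22 + 18 + 18 + 17 + 17 + 9 + 8 + 8 + 7 + 3 = 127 min.
Lower bound: ⌈127/23⌉ = 6 tape sides.
A packing using 7 tape sides:
  side 1: 22 = 22
  side 2: 18 + 3 = 21
  side 3: 18 = 18
  side 4: 17 = 17
  side 5: 17 = 17
  side 6: 9 + 8 = 17
  side 7: 8 + 7 = 15
No arrangement into 6 tape sides stays within capacity, so 7 is optimal.

7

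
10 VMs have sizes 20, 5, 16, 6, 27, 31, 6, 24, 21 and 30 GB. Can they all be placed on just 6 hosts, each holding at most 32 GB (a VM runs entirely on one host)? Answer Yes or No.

Total = 186 GB; ⌈186/32⌉ = 6.
The bound of 6 does not rule out 6, but exhaustive search shows no assignment into 6 hosts of capacity 32 GB exists — the minimum is 7.

No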